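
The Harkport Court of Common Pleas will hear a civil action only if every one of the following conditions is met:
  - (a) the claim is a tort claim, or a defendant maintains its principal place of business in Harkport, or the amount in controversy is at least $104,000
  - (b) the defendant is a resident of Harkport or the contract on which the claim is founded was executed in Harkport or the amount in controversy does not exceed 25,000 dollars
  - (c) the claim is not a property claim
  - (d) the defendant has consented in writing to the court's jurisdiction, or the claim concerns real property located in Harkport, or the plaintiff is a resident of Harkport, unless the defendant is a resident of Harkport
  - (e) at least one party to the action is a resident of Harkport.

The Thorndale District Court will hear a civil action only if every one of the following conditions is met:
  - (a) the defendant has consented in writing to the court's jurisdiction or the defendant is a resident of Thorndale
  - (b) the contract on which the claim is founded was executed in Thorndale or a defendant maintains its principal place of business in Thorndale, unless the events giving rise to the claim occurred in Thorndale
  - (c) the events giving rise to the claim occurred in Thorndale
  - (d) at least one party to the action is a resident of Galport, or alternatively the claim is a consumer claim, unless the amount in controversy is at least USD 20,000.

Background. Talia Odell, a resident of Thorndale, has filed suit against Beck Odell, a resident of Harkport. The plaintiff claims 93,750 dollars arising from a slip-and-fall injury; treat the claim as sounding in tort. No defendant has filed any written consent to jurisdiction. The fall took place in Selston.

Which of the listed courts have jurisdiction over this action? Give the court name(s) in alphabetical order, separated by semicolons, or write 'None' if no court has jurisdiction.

The Harkport Court of Common Pleas:
  (a) The claim is a tort claim — that alternative is enough. Met.
  (b) The defendant resides in Harkport, so one alternative holds. Condition met.
  (c) The claim is a tort claim, not a property claim. Met.
  (d) No such written consent has been filed; the claim does not concern real property; the plaintiff resides in Thorndale, not Harkport — every alternative fails. The proviso rescues it, though: the defendant resides in Harkport. Met.
  (e) Beck Odell resides in Harkport. Met.
  → Jurisdiction lies.
The Thorndale District Court:
  (a) No such written consent has been filed; the defendant resides in Harkport, not Thorndale — every alternative fails. Condition not met.
  (b) No contract (and hence no place of execution) is alleged; no defendant is a corporation — every alternative fails. The proviso offers no rescue either, since the operative events occurred in Selston, not Thorndale. Not satisfied.
  (c) The operative events occurred in Selston, not Thorndale. Not satisfied.
  (d) No party resides in Galport; the claim is a tort claim, not a consumer claim — every alternative fails. But the amount in controversy is USD 93,750, which meets the USD 20,000 floor, and the 'unless' clause therefore excuses the requirement. Satisfied.
  → Not every requirement is met — no jurisdiction.

the Harkport Court of Common Pleas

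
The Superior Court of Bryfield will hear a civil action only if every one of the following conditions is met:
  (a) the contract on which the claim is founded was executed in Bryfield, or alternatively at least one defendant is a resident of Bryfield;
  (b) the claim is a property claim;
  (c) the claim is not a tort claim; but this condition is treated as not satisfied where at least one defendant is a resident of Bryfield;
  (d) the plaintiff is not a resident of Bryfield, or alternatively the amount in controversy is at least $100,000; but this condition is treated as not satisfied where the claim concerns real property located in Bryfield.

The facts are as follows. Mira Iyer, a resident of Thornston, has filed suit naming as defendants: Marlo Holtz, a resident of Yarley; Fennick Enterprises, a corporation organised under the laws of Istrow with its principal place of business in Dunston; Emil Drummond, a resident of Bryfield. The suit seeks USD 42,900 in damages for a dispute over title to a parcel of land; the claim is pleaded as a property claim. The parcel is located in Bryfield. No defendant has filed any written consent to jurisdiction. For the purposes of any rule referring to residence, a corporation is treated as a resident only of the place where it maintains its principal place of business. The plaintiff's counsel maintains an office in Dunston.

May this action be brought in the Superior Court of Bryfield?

No

The Superior Court of Bryfield:
  (a) Emil Drummond resides in Bryfield, so one alternative holds. Condition met.
  (b) The claim is a property claim. Met.
  (c) The claim is a property claim, not a tort claim. However, Emil Drummond resides in Bryfield, which falls within the stated exception and so defeats the condition. Not satisfied.
  (d) The plaintiff resides in Thornston, which is not Bryfield — that alternative is enough. But the property lies in Bryfield, triggering the carve-out and defeating this condition. Not met.
  → Not every requirement is met — no jurisdiction.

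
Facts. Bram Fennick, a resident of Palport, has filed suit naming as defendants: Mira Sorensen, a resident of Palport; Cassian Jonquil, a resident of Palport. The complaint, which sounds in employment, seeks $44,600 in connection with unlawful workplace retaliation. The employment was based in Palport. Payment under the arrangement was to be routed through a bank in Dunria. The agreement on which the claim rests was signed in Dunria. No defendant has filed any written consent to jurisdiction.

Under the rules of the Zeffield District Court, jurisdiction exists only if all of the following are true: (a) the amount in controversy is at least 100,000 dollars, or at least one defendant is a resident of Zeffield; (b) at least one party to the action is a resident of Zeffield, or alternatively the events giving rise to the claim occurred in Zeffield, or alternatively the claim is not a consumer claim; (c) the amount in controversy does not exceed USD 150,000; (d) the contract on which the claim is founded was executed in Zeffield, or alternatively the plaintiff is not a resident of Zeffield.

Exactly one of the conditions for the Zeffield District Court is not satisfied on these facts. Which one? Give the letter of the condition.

The Zeffield District Court:
  (a) The amount in controversy is USD 44,600, below the $100,000 floor; no defendant resides in Zeffield (they reside in Palport, Palport) — every alternative fails. Not met.
  (b) The claim is an employment claim, not a consumer claim, so one alternative holds. Condition met.
  (c) The amount in controversy is 44,600 dollars, within the 150,000 dollars ceiling. Satisfied.
  (d) The plaintiff resides in Palport, which is not Zeffield, so this disjunct is met. Condition met.
Only condition (a) fails.

(a)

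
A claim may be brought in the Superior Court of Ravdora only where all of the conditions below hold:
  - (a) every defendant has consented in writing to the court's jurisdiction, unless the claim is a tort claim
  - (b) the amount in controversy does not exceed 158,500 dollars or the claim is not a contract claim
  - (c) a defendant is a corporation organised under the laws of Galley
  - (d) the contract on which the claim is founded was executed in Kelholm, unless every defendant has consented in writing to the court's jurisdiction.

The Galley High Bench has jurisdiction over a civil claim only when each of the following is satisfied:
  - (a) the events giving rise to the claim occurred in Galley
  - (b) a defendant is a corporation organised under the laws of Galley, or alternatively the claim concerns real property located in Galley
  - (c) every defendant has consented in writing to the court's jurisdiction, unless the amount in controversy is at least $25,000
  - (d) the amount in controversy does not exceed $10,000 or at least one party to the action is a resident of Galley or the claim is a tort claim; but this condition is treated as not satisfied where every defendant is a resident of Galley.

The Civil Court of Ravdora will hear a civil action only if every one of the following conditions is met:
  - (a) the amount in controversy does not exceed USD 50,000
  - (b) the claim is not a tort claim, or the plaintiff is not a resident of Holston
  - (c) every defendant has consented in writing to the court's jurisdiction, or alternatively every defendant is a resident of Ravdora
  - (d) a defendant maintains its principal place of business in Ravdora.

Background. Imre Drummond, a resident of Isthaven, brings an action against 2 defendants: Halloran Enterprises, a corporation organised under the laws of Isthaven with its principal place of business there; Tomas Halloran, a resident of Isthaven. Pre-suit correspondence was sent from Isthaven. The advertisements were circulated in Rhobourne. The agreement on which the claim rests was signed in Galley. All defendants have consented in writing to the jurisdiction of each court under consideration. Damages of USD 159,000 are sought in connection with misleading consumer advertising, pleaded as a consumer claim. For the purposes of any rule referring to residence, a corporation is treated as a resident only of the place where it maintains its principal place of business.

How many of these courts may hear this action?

The Superior Court of Ravdora:
  (a) Every defendant has filed written consent. Satisfied.
  (b) The claim is a consumer claim, not a contract claim, which satisfies one of the alternatives. Condition met.
  (c) The corporate defendant(s) are organised in Isthaven, not Galley. Not met.
  (d) The contract was executed in Galley, not Kelholm. But every defendant has filed written consent, and the 'unless' clause therefore excuses the requirement. Met.
  → Not every requirement is met — no jurisdiction.
The Galley High Bench:
  (a) The operative events occurred in Rhobourne, not Galley. Not satisfied.
  (b) The corporate defendant(s) are organised in Isthaven, not Galley; the claim does not concern real property — every alternative fails. Fails.
  (c) Every defendant has filed written consent. Satisfied.
  (d) The amount in controversy is 159,000 dollars, above the USD 10,000 ceiling; no party resides in Galley; the claim is a consumer claim, not a tort claim — none of the alternatives is met. Not satisfied.
  → At least one condition fails; no jurisdiction.
The Civil Court of Ravdora:
  (a) The amount in controversy is USD 159,000, above the $50,000 ceiling. Not satisfied.
  (b) The claim is a consumer claim, not a tort claim, so this disjunct is met. Condition met.
  (c) Every defendant has filed written consent, which satisfies one of the alternatives. Condition met.
  (d) The corporate defendant(s) have their principal place of business in Isthaven, not Ravdora. Condition not met.
  → At least one condition fails; no jurisdiction.
No court satisfies all of its conditions.

0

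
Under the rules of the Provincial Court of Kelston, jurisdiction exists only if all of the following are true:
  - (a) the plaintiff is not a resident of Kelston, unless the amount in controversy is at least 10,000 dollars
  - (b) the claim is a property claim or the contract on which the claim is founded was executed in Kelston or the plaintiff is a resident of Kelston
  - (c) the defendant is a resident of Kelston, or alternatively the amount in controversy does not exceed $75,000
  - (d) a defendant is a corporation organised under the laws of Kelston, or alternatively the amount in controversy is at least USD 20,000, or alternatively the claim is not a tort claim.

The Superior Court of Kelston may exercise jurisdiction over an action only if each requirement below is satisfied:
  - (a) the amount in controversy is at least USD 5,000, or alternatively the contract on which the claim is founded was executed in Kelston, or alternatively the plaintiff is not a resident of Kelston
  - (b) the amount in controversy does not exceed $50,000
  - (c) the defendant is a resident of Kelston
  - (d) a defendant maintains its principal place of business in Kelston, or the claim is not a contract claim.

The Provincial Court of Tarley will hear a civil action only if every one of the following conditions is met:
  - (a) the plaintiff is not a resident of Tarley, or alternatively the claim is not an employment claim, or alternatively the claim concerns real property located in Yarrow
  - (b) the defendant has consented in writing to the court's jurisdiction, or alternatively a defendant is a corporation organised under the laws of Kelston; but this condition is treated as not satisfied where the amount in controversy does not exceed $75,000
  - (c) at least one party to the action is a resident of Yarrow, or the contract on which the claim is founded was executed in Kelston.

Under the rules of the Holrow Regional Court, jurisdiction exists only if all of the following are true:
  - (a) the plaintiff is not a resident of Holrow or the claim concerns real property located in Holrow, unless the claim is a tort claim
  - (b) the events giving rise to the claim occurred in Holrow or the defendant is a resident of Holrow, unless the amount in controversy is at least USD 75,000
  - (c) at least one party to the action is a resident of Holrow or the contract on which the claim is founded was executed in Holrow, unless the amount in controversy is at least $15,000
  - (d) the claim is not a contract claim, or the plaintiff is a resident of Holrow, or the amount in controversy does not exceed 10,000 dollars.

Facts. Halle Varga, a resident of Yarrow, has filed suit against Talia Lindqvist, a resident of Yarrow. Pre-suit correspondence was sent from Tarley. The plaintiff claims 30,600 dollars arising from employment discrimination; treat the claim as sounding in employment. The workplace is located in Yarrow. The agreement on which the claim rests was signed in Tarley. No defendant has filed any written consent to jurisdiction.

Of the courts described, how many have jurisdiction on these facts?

0

The Provincial Court of Kelston:
  (a) The plaintiff resides in Yarrow, which is not Kelston. Condition met.
  (b) The claim is an employment claim, not a property claim; the contract was executed in Tarley, not Kelston; the plaintiff resides in Yarrow, not Kelston — none of the alternatives is met. Condition not met.
  (c) The amount in controversy is $30,600, within the 75,000 dollars ceiling, so one alternative holds. Condition met.
  (d) The amount in controversy is 30,600 dollars, which meets the USD 20,000 floor, so one alternative holds. Condition met.
  → The court lacks jurisdiction.
The Superior Court of Kelston:
  (a) The amount in controversy is $30,600, which meets the $5,000 floor, which satisfies one of the alternatives. Condition met.
  (b) The amount in controversy is USD 30,600, within the 50,000 dollars ceiling. Met.
  (c) The defendant resides in Yarrow, not Kelston. Condition not met.
  (d) The claim is an employment claim, not a contract claim — that alternative is enough. Met.
  → No jurisdiction.
The Provincial Court of Tarley:
  (a) The plaintiff resides in Yarrow, which is not Tarley, so this disjunct is met. Met.
  (b) No such written consent has been filed; no defendant is a corporation — none of the alternatives is met. Fails.
  (c) Halle Varga resides in Yarrow, which satisfies one of the alternatives. Met.
  → Not every requirement is met — no jurisdiction.
The Holrow Regional Court:
  (a) The plaintiff resides in Yarrow, which is not Holrow, which satisfies one of the alternatives. Met.
  (b) The operative events occurred in Yarrow, not Holrow; the defendant resides in Yarrow, not Holrow — no alternative holds. Nor does the 'unless' clause help: the amount in controversy is USD 30,600, below the 75,000 dollars floor. Not met.
  (c) No party resides in Holrow; the contract was executed in Tarley, not Holrow — none of the alternatives is met. The proviso rescues it, though: the amount in controversy is 30,600 dollars, which meets the 15,000 dollars floor. Met.
  (d) The claim is an employment claim, not a contract claim — that alternative is enough. Satisfied.
  → The court lacks jurisdiction.
No court satisfies all of its conditions.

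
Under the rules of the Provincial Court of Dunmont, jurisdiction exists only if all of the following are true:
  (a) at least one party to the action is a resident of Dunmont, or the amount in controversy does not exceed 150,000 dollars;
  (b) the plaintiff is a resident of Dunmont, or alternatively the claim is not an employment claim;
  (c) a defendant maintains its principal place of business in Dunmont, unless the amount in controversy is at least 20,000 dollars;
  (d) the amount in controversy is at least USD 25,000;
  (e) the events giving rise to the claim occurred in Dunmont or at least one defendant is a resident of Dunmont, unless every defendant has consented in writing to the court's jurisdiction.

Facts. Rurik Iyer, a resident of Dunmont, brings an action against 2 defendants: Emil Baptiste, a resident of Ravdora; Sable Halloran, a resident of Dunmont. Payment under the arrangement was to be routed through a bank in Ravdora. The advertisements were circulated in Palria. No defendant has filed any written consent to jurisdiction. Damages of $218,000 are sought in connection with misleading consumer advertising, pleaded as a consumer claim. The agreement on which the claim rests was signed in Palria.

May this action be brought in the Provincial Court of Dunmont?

The Provincial Court of Dunmont:
  (a) Rurik Iyer resides in Dunmont — that alternative is enough. Met.
  (b) The plaintiff resides in Dunmont — that alternative is enough. Condition met.
  (c) No defendant is a corporation. However, the amount in controversy is 218,000 dollars, which meets the $20,000 floor, so the 'unless' proviso supplies this condition. Condition met.
  (d) The amount in controversy is 218,000 dollars, which meets the 25,000 dollars floor. Satisfied.
  (e) Sable Halloran resides in Dunmont — that alternative is enough. Met.
  → All conditions met; jurisdiction exists.

Yes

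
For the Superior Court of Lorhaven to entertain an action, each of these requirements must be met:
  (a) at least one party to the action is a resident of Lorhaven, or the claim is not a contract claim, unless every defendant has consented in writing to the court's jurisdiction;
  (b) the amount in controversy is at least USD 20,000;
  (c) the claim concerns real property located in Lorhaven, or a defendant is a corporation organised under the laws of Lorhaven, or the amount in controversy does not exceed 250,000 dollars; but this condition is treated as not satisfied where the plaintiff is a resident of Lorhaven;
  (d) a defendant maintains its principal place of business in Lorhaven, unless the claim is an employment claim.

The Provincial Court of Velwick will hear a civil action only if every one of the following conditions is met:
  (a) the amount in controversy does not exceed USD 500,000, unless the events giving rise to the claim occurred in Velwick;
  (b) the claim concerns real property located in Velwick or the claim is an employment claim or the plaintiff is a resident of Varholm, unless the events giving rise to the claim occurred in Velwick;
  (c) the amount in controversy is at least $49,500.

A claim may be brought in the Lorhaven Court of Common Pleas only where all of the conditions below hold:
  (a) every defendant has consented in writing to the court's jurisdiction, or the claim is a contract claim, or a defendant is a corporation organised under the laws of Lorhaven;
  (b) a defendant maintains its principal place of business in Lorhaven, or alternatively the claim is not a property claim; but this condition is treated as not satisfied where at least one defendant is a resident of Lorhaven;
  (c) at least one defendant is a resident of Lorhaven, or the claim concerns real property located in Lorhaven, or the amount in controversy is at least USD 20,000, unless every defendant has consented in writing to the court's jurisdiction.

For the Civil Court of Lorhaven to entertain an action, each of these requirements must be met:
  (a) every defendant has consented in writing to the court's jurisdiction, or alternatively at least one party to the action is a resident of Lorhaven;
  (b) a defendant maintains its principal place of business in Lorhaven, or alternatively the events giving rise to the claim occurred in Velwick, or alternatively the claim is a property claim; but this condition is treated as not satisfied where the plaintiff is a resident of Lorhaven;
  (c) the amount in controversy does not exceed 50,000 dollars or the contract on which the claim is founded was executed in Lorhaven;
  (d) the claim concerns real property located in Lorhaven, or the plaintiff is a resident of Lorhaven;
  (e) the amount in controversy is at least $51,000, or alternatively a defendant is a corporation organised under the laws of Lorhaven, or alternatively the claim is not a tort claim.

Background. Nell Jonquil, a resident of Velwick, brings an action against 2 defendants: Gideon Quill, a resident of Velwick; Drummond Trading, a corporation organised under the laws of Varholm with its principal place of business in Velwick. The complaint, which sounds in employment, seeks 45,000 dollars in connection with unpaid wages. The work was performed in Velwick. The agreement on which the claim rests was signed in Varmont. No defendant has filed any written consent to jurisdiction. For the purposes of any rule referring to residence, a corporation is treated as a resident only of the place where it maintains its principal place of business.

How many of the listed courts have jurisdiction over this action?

The Superior Court of Lorhaven:
  (a) The claim is an employment claim, not a contract claim, so this disjunct is met. Satisfied.
  (b) The amount in controversy is USD 45,000, which meets the USD 20,000 floor. Met.
  (c) The amount in controversy is $45,000, within the $250,000 ceiling, so this disjunct is met. The carve-out does not apply: the plaintiff resides in Velwick, not Lorhaven. Satisfied.
  (d) The corporate defendant(s) have their principal place of business in Velwick, not Lorhaven. The proviso rescues it, though: the claim is an employment claim. Condition met.
  → Jurisdiction lies.
The Provincial Court of Velwick:
  (a) The amount in controversy is $45,000, within the 500,000 dollars ceiling. Met.
  (b) The claim is an employment claim, so this disjunct is met. Condition met.
  (c) The amount in controversy is USD 45,000, below the 49,500 dollars floor. Fails.
  → Not every requirement is met — no jurisdiction.
The Lorhaven Court of Common Pleas:
  (a) No such written consent has been filed; the claim is an employment claim, not a contract claim; the corporate defendant(s) are organised in Varholm, not Lorhaven — none of the alternatives is met. Not satisfied.
  (b) The claim is an employment claim, not a property claim, so one alternative holds. The exception is not triggered, since no defendant resides in Lorhaven (they reside in Velwick, Velwick). Satisfied.
  (c) The amount in controversy is USD 45,000, which meets the 20,000 dollars floor — that alternative is enough. Met.
  → The court lacks jurisdiction.
The Civil Court of Lorhaven:
  (a) No such written consent has been filed; no party resides in Lorhaven — every alternative fails. Condition not met.
  (b) The operative events occurred in Velwick — that alternative is enough. And the carve-out is inapplicable — the plaintiff resides in Velwick, not Lorhaven. Satisfied.
  (c) The amount in controversy is $45,000, within the USD 50,000 ceiling, which satisfies one of the alternatives. Met.
  (d) The claim does not concern real property; the plaintiff resides in Velwick, not Lorhaven — no alternative holds. Fails.
  (e) The claim is an employment claim, not a tort claim, so one alternative holds. Satisfied.
  → Not every requirement is met — no jurisdiction.
Courts with jurisdiction: the Superior Court of Lorhaven — 1 in total.

1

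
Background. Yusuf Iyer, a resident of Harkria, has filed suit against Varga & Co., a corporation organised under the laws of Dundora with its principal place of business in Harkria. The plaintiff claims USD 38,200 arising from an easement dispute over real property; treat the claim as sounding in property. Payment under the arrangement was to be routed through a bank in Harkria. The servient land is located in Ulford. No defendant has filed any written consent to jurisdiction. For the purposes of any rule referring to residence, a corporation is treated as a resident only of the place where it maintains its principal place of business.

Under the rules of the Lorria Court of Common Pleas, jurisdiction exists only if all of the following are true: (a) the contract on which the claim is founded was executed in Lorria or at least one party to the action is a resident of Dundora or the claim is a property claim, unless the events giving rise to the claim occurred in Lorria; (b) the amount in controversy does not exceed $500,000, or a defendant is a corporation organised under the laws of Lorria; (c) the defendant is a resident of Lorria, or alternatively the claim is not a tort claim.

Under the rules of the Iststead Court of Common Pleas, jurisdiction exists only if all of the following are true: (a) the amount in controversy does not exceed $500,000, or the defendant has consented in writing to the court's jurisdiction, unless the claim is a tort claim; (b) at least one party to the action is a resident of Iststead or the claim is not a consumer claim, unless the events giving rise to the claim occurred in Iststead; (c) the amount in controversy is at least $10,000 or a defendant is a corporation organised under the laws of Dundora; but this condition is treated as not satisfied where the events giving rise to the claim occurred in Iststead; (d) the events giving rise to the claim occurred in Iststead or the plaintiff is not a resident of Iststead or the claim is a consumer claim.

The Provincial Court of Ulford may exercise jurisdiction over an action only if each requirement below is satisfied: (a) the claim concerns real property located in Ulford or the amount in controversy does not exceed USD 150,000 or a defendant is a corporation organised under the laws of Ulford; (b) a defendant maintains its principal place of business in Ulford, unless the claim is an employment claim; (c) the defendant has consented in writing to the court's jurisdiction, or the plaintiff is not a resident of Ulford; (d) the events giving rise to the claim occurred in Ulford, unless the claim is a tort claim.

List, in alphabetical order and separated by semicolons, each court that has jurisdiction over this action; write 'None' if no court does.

The Lorria Court of Common Pleas:
  (a) The claim is a property claim, so this disjunct is met. Satisfied.
  (b) The amount in controversy is USD 38,200, within the 500,000 dollars ceiling, which satisfies one of the alternatives. Satisfied.
  (c) The claim is a property claim, not a tort claim — that alternative is enough. Satisfied.
  → All conditions met; jurisdiction exists.
The Iststead Court of Common Pleas:
  (a) The amount in controversy is $38,200, within the 500,000 dollars ceiling, so one alternative holds. Satisfied.
  (b) The claim is a property claim, not a consumer claim, which satisfies one of the alternatives. Satisfied.
  (c) The amount in controversy is 38,200 dollars, which meets the USD 10,000 floor, which satisfies one of the alternatives. The exception is not triggered, since the operative events occurred in Ulford, not Iststead. Condition met.
  (d) The plaintiff resides in Harkria, which is not Iststead, which satisfies one of the alternatives. Met.
  → All conditions met; jurisdiction exists.
The Provincial Court of Ulford:
  (a) The property lies in Ulford, so one alternative holds. Satisfied.
  (b) The corporate defendant(s) have their principal place of business in Harkria, not Ulford. And the claim is a property claim, not an employment claim, so the proviso does not save it. Fails.
  (c) The plaintiff resides in Harkria, which is not Ulford, which satisfies one of the alternatives. Satisfied.
  (d) The operative events occurred in Ulford. Met.
  → At least one condition fails; no jurisdiction.

the Iststead Court of Common Pleas; the Lorria Court of Common Pleas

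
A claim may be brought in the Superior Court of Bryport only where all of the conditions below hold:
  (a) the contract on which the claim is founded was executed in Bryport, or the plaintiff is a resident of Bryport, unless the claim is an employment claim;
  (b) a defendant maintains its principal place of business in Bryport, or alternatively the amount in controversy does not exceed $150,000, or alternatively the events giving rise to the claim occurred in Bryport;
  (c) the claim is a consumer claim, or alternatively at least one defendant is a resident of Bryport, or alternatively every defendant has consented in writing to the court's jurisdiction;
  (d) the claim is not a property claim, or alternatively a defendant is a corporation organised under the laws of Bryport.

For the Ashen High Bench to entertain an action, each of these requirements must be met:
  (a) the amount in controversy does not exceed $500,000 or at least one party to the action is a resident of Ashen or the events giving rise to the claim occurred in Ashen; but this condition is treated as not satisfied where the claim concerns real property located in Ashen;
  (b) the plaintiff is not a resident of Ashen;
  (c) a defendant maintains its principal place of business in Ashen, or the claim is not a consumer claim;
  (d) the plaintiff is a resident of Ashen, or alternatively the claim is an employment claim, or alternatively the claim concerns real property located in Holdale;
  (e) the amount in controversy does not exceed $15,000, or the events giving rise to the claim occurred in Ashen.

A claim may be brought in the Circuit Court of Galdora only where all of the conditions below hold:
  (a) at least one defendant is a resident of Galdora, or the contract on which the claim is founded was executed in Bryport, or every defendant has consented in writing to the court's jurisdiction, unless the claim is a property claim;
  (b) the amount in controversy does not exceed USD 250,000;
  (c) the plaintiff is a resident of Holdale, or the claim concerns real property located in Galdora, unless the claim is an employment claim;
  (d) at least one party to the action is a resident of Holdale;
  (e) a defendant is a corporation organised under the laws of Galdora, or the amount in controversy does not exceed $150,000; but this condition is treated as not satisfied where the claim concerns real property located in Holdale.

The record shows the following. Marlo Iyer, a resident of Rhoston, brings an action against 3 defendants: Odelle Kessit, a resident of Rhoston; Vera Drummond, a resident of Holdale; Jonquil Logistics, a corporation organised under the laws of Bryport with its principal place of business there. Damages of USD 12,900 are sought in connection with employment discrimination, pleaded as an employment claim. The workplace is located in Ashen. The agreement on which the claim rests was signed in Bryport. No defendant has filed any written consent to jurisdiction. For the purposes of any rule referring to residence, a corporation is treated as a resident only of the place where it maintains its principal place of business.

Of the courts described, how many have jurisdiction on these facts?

The Superior Court of Bryport:
  (a) The contract was executed in Bryport, so this disjunct is met. Condition met.
  (b) Jonquil Logistics has its principal place of business in Bryport, so one alternative holds. Met.
  (c) Jonquil Logistics resides in Bryport, which satisfies one of the alternatives. Satisfied.
  (d) The claim is an employment claim, not a property claim, so one alternative holds. Satisfied.
  → Every requirement is satisfied — jurisdiction.
The Ashen High Bench:
  (a) The amount in controversy is $12,900, within the 500,000 dollars ceiling, so this disjunct is met. The carve-out does not apply: the claim does not concern real property. Condition met.
  (b) The plaintiff resides in Rhoston, which is not Ashen. Condition met.
  (c) The claim is an employment claim, not a consumer claim — that alternative is enough. Satisfied.
  (d) The claim is an employment claim, so one alternative holds. Met.
  (e) The amount in controversy is USD 12,900, within the 15,000 dollars ceiling — that alternative is enough. Satisfied.
  → All conditions met; jurisdiction exists.
The Circuit Court of Galdora:
  (a) The contract was executed in Bryport, so this disjunct is met. Condition met.
  (b) The amount in controversy is 12,900 dollars, within the 250,000 dollars ceiling. Met.
  (c) The plaintiff resides in Rhoston, not Holdale; the claim does not concern real property — every alternative fails. However, the claim is an employment claim, so the 'unless' proviso supplies this condition. Met.
  (d) Vera Drummond resides in Holdale. Satisfied.
  (e) The amount in controversy is $12,900, within the 150,000 dollars ceiling, so this disjunct is met. The exception is not triggered, since the claim does not concern real property. Met.
  → Every requirement is satisfied — jurisdiction.
Courts with jurisdiction: the Superior Court of Bryport, the Ashen High Bench, the Circuit Court of Galdora — 3 in total.

3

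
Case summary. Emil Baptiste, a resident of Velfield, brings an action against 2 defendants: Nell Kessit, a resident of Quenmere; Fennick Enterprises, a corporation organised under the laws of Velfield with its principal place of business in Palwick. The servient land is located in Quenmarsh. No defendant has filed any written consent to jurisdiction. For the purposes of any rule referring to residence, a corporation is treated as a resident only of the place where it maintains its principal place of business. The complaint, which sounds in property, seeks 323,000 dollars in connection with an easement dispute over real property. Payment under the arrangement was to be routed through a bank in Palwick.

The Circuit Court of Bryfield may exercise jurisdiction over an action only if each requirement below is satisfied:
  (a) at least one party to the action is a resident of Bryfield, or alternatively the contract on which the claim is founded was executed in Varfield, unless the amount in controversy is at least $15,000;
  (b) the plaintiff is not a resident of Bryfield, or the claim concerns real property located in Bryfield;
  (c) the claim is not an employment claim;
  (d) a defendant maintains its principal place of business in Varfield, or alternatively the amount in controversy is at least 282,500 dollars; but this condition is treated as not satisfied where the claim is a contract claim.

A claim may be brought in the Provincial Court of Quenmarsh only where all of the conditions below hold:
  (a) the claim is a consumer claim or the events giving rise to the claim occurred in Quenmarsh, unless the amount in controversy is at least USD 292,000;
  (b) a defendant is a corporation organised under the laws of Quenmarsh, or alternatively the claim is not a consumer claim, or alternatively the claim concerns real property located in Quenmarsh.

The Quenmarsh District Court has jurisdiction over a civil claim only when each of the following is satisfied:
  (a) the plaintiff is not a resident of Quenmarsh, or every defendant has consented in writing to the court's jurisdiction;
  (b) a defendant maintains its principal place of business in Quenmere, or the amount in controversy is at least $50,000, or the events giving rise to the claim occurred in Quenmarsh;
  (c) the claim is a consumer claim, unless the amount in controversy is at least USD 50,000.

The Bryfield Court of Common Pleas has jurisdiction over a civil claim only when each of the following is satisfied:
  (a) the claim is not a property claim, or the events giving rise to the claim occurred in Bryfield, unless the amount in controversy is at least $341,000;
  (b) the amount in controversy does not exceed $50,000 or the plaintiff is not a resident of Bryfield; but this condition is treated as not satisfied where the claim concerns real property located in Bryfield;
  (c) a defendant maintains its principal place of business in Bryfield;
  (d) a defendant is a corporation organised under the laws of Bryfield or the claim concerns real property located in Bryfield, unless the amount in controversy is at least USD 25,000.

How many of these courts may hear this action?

The Circuit Court of Bryfield:
  (a) No party resides in Bryfield; no contract (and hence no place of execution) is alleged — no alternative holds. But the amount in controversy is $323,000, which meets the $15,000 floor, and the 'unless' clause therefore excuses the requirement. Satisfied.
  (b) The plaintiff resides in Velfield, which is not Bryfield, so this disjunct is met. Satisfied.
  (c) The claim is a property claim, not an employment claim. Satisfied.
  (d) The amount in controversy is $323,000, which meets the 282,500 dollars floor, so this disjunct is met. The exception is not triggered, since the claim is a property claim, not a contract claim. Satisfied.
  → The court has jurisdiction.
The Provincial Court of Quenmarsh:
  (a) The operative events occurred in Quenmarsh, so this disjunct is met. Satisfied.
  (b) The claim is a property claim, not a consumer claim, so one alternative holds. Condition met.
  → The court has jurisdiction.
The Quenmarsh District Court:
  (a) The plaintiff resides in Velfield, which is not Quenmarsh — that alternative is enough. Met.
  (b) The amount in controversy is USD 323,000, which meets the 50,000 dollars floor, which satisfies one of the alternatives. Condition met.
  (c) The claim is a property claim, not a consumer claim. The proviso rescues it, though: the amount in controversy is USD 323,000, which meets the USD 50,000 floor. Condition met.
  → All conditions met; jurisdiction exists.
The Bryfield Court of Common Pleas:
  (a) The claim is a property claim; the operative events occurred in Quenmarsh, not Bryfield — no alternative holds. The proviso offers no rescue either, since the amount in controversy is USD 323,000, below the $341,000 floor. Condition not met.
  (b) The plaintiff resides in Velfield, which is not Bryfield, so this disjunct is met. And the carve-out is inapplicable — the property lies in Quenmarsh, not Bryfield. Condition met.
  (c) The corporate defendant(s) have their principal place of business in Palwick, not Bryfield. Not met.
  (d) The corporate defendant(s) are organised in Velfield, not Bryfield; the property lies in Quenmarsh, not Bryfield — every alternative fails. However, the amount in controversy is $323,000, which meets the USD 25,000 floor, so the 'unless' proviso supplies this condition. Condition met.
  → At least one condition fails; no jurisdiction.
Courts with jurisdiction: the Circuit Court of Bryfield, the Provincial Court of Quenmarsh, the Quenmarsh District Court — 3 in total.

3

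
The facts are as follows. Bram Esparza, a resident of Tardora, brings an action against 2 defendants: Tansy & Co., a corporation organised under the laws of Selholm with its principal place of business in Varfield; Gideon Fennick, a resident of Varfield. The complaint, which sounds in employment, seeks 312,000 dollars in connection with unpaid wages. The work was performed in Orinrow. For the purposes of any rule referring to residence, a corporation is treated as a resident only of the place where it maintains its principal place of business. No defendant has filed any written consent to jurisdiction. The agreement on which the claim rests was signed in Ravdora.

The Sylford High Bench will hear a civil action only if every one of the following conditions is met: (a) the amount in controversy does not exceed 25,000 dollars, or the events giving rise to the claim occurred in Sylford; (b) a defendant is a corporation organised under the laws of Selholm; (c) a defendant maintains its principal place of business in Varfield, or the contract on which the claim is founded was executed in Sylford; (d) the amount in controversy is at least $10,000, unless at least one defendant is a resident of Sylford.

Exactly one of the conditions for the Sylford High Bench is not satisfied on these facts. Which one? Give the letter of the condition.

The Sylford High Bench:
  (a) The amount in controversy is $312,000, above the 25,000 dollars ceiling; the operative events occurred in Orinrow, not Sylford — no alternative holds. Not met.
  (b) Tansy & Co. is organised under the laws of Selholm. Met.
  (c) Tansy & Co. has its principal place of business in Varfield, which satisfies one of the alternatives. Met.
  (d) The amount in controversy is $312,000, which meets the USD 10,000 floor. Condition met.
Only condition (a) fails.

(a)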